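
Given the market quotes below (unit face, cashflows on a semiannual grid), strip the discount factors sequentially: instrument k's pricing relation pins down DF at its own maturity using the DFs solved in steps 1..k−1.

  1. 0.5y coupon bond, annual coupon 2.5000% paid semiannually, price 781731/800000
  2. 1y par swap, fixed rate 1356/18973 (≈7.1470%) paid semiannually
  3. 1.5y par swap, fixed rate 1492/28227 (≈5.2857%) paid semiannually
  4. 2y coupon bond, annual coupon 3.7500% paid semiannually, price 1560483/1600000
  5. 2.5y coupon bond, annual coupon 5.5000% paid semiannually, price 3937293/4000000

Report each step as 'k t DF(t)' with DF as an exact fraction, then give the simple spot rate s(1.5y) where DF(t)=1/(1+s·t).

1 1/2 9651/10000
2 1 4661/5000
3 3/2 4627/5000
4 2 4527/5000
5 5/2 4291/5000
s(1.5y) = (1/(4627/5000) − 1)/(3/2) = 746/13881 ≈ 5.3743%

step 1 [0.5y] bond c/2=1/80: DF=(781731/800000 − 1/80·(0))/(1+1/80) = 9651/10000 ≈ 0.965100
step 2 [1y] swap r/2=678/18973: DF=(1 − 678/18973·(0.965100))/(1+678/18973) = 4661/5000 ≈ 0.932200
step 3 [1.5y] swap r/2=746/28227: DF=(1 − 746/28227·(0.965100+0.932200))/(1+746/28227) = 4627/5000 ≈ 0.925400
step 4 [2y] bond c/2=3/160: DF=(1560483/1600000 − 3/160·(0.965100+0.932200+0.925400))/(1+3/160) = 4527/5000 ≈ 0.905400
step 5 [2.5y] bond c/2=11/400: DF=(3937293/4000000 − 11/400·(0.965100+0.932200+0.925400+0.905400))/(1+11/400) = 4291/5000 ≈ 0.858200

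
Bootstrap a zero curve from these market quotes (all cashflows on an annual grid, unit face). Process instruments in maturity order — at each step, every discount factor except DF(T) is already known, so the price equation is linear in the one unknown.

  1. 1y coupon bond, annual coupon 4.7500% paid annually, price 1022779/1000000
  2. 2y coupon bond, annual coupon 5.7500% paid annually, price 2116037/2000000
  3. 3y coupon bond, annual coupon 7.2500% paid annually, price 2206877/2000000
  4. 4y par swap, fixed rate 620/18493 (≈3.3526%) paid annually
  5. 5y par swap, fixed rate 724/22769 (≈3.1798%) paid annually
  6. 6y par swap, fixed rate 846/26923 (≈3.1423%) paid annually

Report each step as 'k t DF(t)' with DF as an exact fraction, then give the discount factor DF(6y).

step 1 [1y] bond c/1=19/400: DF=(1022779/1000000 − 19/400·(0))/(1+19/400) = 2441/2500 ≈ 0.976400
step 2 [2y] bond c/1=23/400: DF=(2116037/2000000 − 23/400·(0.976400))/(1+23/400) = 4737/5000 ≈ 0.947400
step 3 [3y] bond c/1=29/400: DF=(2206877/2000000 − 29/400·(0.976400+0.947400))/(1+29/400) = 2247/2500 ≈ 0.898800
step 4 [4y] swap r/1=620/18493: DF=(1 − 620/18493·(0.976400+0.947400+0.898800))/(1+620/18493) = 219/250 ≈ 0.876000
step 5 [5y] swap r/1=724/22769: DF=(1 − 724/22769·(0.976400+0.947400+0.898800+0.876000))/(1+724/22769) = 1069/1250 ≈ 0.855200
step 6 [6y] swap r/1=846/26923: DF=(1 − 846/26923·(0.976400+0.947400+0.898800+0.876000+0.855200))/(1+846/26923) = 2077/2500 ≈ 0.830800

1 1 2441/2500
2 2 4737/5000
3 3 2247/2500
4 4 219/250
5 5 1069/1250
6 6 2077/2500
DF(6y) = 2077/2500 ≈ 0.830800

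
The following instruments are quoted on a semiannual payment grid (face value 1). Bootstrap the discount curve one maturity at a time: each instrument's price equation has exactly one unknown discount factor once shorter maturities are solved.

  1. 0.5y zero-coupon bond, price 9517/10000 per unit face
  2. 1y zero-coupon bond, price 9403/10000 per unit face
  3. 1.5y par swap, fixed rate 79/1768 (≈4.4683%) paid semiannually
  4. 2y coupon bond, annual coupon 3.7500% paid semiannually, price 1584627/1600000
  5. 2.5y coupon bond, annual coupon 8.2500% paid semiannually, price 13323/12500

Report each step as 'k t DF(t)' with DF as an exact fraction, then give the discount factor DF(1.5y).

step 1 [0.5y] zero: DF = P = 9517/10000 ≈ 0.951700
step 2 [1y] zero: DF = P = 9403/10000 ≈ 0.940300
step 3 [1.5y] swap r/2=79/3536: DF=(1 − 79/3536·(0.951700+0.940300))/(1+79/3536) = 1171/1250 ≈ 0.936800
step 4 [2y] bond c/2=3/160: DF=(1584627/1600000 − 3/160·(0.951700+0.940300+0.936800))/(1+3/160) = 9201/10000 ≈ 0.920100
step 5 [2.5y] bond c/2=33/800: DF=(13323/12500 − 33/800·(0.951700+0.940300+0.936800+0.920100))/(1+33/800) = 8751/10000 ≈ 0.875100

1 1/2 9517/10000
2 1 9403/10000
3 3/2 1171/1250
4 2 9201/10000
5 5/2 8751/10000
DF(1.5y) = 1171/1250 ≈ 0.936800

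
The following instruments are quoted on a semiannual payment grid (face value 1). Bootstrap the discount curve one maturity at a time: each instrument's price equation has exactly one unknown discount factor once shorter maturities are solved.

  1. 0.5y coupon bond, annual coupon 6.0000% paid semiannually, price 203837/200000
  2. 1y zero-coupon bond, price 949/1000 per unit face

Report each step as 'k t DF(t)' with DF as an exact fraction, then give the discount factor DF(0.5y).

1 1/2 1979/2000
2 1 949/1000
DF(0.5y) = 1979/2000 ≈ 0.989500

step 1 [0.5y] bond c/2=3/100: DF=(203837/200000 − 3/100·(0))/(1+3/100) = 1979/2000 ≈ 0.989500
step 2 [1y] zero: DF = P = 949/1000 ≈ 0.949000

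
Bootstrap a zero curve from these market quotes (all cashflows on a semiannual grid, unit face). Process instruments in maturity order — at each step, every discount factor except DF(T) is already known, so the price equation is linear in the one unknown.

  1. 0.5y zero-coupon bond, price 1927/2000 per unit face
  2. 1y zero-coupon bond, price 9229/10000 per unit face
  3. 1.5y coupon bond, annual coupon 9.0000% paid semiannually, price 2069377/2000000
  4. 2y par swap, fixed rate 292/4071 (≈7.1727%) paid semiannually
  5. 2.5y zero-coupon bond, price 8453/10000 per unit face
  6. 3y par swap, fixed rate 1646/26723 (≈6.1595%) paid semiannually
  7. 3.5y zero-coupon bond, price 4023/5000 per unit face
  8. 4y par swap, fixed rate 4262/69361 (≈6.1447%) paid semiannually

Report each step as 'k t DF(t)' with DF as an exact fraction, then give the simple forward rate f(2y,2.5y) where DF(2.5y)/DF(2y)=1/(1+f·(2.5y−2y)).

step 1 [0.5y] zero: DF = P = 1927/2000 ≈ 0.963500
step 2 [1y] zero: DF = P = 9229/10000 ≈ 0.922900
step 3 [1.5y] bond c/2=9/200: DF=(2069377/2000000 − 9/200·(0.963500+0.922900))/(1+9/200) = 9089/10000 ≈ 0.908900
step 4 [2y] swap r/2=146/4071: DF=(1 − 146/4071·(0.963500+0.922900+0.908900))/(1+146/4071) = 4343/5000 ≈ 0.868600
step 5 [2.5y] zero: DF = P = 8453/10000 ≈ 0.845300
step 6 [3y] swap r/2=823/26723: DF=(1 − 823/26723·(0.963500+0.922900+0.908900+0.868600+0.845300))/(1+823/26723) = 4177/5000 ≈ 0.835400
step 7 [3.5y] zero: DF = P = 4023/5000 ≈ 0.804600
step 8 [4y] swap r/2=2131/69361: DF=(1 − 2131/69361·(0.963500+0.922900+0.908900+0.868600+0.845300+0.835400+0.804600))/(1+2131/69361) = 7869/10000 ≈ 0.786900

1 1/2 1927/2000
2 1 9229/10000
3 3/2 9089/10000
4 2 4343/5000
5 5/2 8453/10000
6 3 4177/5000
7 7/2 4023/5000
8 4 7869/10000
f(2y,2.5y) = ((4343/5000)/(8453/10000) − 1)/(1/2) = 466/8453 ≈ 5.5128%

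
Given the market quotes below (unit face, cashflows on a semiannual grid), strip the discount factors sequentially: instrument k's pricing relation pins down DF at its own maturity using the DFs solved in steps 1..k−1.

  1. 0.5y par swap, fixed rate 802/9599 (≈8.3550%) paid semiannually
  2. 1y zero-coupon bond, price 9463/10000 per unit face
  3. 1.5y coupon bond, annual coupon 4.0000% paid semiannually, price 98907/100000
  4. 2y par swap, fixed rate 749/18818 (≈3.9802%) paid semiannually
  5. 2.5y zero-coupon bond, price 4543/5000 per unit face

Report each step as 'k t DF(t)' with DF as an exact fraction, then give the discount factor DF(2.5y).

step 1 [0.5y] swap r/2=401/9599: DF=(1 − 401/9599·(0))/(1+401/9599) = 9599/10000 ≈ 0.959900
step 2 [1y] zero: DF = P = 9463/10000 ≈ 0.946300
step 3 [1.5y] bond c/2=1/50: DF=(98907/100000 − 1/50·(0.959900+0.946300))/(1+1/50) = 9323/10000 ≈ 0.932300
step 4 [2y] swap r/2=749/37636: DF=(1 − 749/37636·(0.959900+0.946300+0.932300))/(1+749/37636) = 9251/10000 ≈ 0.925100
step 5 [2.5y] zero: DF = P = 4543/5000 ≈ 0.908600

1 1/2 9599/10000
2 1 9463/10000
3 3/2 9323/10000
4 2 9251/10000
5 5/2 4543/5000
DF(2.5y) = 4543/5000 ≈ 0.908600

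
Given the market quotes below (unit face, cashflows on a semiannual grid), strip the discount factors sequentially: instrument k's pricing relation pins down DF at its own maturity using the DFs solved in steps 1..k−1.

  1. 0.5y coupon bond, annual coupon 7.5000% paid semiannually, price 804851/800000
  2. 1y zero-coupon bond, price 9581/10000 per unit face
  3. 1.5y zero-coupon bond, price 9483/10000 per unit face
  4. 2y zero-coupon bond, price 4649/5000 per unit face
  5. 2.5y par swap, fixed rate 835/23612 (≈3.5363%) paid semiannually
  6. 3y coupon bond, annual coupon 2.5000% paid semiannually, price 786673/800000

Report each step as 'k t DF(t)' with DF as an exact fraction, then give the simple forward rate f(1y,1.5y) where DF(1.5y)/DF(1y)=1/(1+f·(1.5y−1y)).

step 1 [0.5y] bond c/2=3/80: DF=(804851/800000 − 3/80·(0))/(1+3/80) = 9697/10000 ≈ 0.969700
step 2 [1y] zero: DF = P = 9581/10000 ≈ 0.958100
step 3 [1.5y] zero: DF = P = 9483/10000 ≈ 0.948300
step 4 [2y] zero: DF = P = 4649/5000 ≈ 0.929800
step 5 [2.5y] swap r/2=835/47224: DF=(1 − 835/47224·(0.969700+0.958100+0.948300+0.929800))/(1+835/47224) = 1833/2000 ≈ 0.916500
step 6 [3y] bond c/2=1/80: DF=(786673/800000 − 1/80·(0.969700+0.958100+0.948300+0.929800+0.916500))/(1+1/80) = 9129/10000 ≈ 0.912900

1 1/2 9697/10000
2 1 9581/10000
3 3/2 9483/10000
4 2 4649/5000
5 5/2 1833/2000
6 3 9129/10000
f(1y,1.5y) = ((9581/10000)/(9483/10000) − 1)/(1/2) = 196/9483 ≈ 2.0669%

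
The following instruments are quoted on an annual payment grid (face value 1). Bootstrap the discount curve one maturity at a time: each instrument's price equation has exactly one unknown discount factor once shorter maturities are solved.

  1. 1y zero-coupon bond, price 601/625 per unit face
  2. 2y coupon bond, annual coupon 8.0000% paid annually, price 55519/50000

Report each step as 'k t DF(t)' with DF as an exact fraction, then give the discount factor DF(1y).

1 1 601/625
2 2 9569/10000
DF(1y) = 601/625 ≈ 0.961600

step 1 [1y] zero: DF = P = 601/625 ≈ 0.961600
step 2 [2y] bond c/1=2/25: DF=(55519/50000 − 2/25·(0.961600))/(1+2/25) = 9569/10000 ≈ 0.956900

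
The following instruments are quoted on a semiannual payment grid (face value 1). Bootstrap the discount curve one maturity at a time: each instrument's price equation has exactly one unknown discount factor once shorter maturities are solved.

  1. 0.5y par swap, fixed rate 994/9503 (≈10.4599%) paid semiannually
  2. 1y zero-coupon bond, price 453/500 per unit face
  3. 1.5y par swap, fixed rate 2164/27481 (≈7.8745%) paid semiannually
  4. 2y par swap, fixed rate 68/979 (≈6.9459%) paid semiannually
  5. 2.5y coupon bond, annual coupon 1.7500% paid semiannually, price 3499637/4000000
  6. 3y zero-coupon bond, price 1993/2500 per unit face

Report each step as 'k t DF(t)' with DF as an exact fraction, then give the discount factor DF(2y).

1 1/2 9503/10000
2 1 453/500
3 3/2 4459/5000
4 2 4371/5000
5 5/2 8359/10000
6 3 1993/2500
DF(2y) = 4371/5000 ≈ 0.874200

step 1 [0.5y] swap r/2=497/9503: DF=(1 − 497/9503·(0))/(1+497/9503) = 9503/10000 ≈ 0.950300
step 2 [1y] zero: DF = P = 453/500 ≈ 0.906000
step 3 [1.5y] swap r/2=1082/27481: DF=(1 − 1082/27481·(0.950300+0.906000))/(1+1082/27481) = 4459/5000 ≈ 0.891800
step 4 [2y] swap r/2=34/979: DF=(1 − 34/979·(0.950300+0.906000+0.891800))/(1+34/979) = 4371/5000 ≈ 0.874200
step 5 [2.5y] bond c/2=7/800: DF=(3499637/4000000 − 7/800·(0.950300+0.906000+0.891800+0.874200))/(1+7/800) = 8359/10000 ≈ 0.835900
step 6 [3y] zero: DF = P = 1993/2500 ≈ 0.797200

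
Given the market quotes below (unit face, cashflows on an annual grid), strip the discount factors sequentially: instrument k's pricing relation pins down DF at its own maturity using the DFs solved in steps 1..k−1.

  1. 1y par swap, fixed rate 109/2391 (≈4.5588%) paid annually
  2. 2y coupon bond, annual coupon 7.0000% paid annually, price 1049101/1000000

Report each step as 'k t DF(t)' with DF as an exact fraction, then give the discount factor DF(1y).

1 1 2391/2500
2 2 9179/10000
DF(1y) = 2391/2500 ≈ 0.956400

step 1 [1y] swap r/1=109/2391: DF=(1 − 109/2391·(0))/(1+109/2391) = 2391/2500 ≈ 0.956400
step 2 [2y] bond c/1=7/100: DF=(1049101/1000000 − 7/100·(0.956400))/(1+7/100) = 9179/10000 ≈ 0.917900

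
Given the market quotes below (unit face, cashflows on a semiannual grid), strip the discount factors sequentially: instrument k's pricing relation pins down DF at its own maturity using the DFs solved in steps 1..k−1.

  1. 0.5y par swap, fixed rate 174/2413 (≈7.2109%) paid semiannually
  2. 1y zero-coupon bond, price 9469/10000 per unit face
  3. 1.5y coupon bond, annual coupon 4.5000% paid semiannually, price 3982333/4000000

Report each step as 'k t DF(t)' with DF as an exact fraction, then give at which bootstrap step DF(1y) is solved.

1 1/2 2413/2500
2 1 9469/10000
3 3/2 2329/2500
DF(1y) is solved at step 2

step 1 [0.5y] swap r/2=87/2413: DF=(1 − 87/2413·(0))/(1+87/2413) = 2413/2500 ≈ 0.965200
step 2 [1y] zero: DF = P = 9469/10000 ≈ 0.946900
step 3 [1.5y] bond c/2=9/400: DF=(3982333/4000000 − 9/400·(0.965200+0.946900))/(1+9/400) = 2329/2500 ≈ 0.931600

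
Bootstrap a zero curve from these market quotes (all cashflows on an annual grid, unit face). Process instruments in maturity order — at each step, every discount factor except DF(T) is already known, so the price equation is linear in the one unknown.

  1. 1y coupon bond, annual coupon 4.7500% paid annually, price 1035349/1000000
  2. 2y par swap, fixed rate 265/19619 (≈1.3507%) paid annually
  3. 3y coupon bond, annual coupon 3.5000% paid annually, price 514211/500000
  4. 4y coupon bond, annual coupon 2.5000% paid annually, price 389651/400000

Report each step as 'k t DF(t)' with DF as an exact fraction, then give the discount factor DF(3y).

1 1 2471/2500
2 2 1947/2000
3 3 9273/10000
4 4 8799/10000
DF(3y) = 9273/10000 ≈ 0.927300

step 1 [1y] bond c/1=19/400: DF=(1035349/1000000 − 19/400·(0))/(1+19/400) = 2471/2500 ≈ 0.988400
step 2 [2y] swap r/1=265/19619: DF=(1 − 265/19619·(0.988400))/(1+265/19619) = 1947/2000 ≈ 0.973500
step 3 [3y] bond c/1=7/200: DF=(514211/500000 − 7/200·(0.988400+0.973500))/(1+7/200) = 9273/10000 ≈ 0.927300
step 4 [4y] bond c/1=1/40: DF=(389651/400000 − 1/40·(0.988400+0.973500+0.927300))/(1+1/40) = 8799/10000 ≈ 0.879900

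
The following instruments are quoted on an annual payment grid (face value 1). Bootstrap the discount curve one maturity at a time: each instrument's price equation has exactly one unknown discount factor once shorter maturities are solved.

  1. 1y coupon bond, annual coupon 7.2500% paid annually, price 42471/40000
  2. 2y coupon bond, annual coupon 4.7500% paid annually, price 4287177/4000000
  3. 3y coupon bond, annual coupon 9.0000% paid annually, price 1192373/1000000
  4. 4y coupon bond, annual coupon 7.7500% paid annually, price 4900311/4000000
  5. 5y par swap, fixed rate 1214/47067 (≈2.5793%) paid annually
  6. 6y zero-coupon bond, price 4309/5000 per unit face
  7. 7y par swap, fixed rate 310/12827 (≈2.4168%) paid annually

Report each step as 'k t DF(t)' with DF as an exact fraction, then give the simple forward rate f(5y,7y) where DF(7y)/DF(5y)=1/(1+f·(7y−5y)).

step 1 [1y] bond c/1=29/400: DF=(42471/40000 − 29/400·(0))/(1+29/400) = 99/100 ≈ 0.990000
step 2 [2y] bond c/1=19/400: DF=(4287177/4000000 − 19/400·(0.990000))/(1+19/400) = 9783/10000 ≈ 0.978300
step 3 [3y] bond c/1=9/100: DF=(1192373/1000000 − 9/100·(0.990000+0.978300))/(1+9/100) = 4657/5000 ≈ 0.931400
step 4 [4y] bond c/1=31/400: DF=(4900311/4000000 − 31/400·(0.990000+0.978300+0.931400))/(1+31/400) = 2321/2500 ≈ 0.928400
step 5 [5y] swap r/1=1214/47067: DF=(1 − 1214/47067·(0.990000+0.978300+0.931400+0.928400))/(1+1214/47067) = 4393/5000 ≈ 0.878600
step 6 [6y] zero: DF = P = 4309/5000 ≈ 0.861800
step 7 [7y] swap r/1=310/12827: DF=(1 − 310/12827·(0.990000+0.978300+0.931400+0.928400+0.878600+0.861800))/(1+310/12827) = 169/200 ≈ 0.845000

1 1 99/100
2 2 9783/10000
3 3 4657/5000
4 4 2321/2500
5 5 4393/5000
6 6 4309/5000
7 7 169/200
f(5y,7y) = ((4393/5000)/(169/200) − 1)/(2) = 84/4225 ≈ 1.9882%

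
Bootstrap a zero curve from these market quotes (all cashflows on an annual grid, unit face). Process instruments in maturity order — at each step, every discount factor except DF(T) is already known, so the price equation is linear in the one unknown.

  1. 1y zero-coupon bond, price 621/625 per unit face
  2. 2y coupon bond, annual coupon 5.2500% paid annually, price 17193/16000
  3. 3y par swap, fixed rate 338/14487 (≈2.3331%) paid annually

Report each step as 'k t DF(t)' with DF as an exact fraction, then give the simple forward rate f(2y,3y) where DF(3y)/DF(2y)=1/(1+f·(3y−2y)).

step 1 [1y] zero: DF = P = 621/625 ≈ 0.993600
step 2 [2y] bond c/1=21/400: DF=(17193/16000 − 21/400·(0.993600))/(1+21/400) = 4857/5000 ≈ 0.971400
step 3 [3y] swap r/1=338/14487: DF=(1 − 338/14487·(0.993600+0.971400))/(1+338/14487) = 2331/2500 ≈ 0.932400

1 1 621/625
2 2 4857/5000
3 3 2331/2500
f(2y,3y) = ((4857/5000)/(2331/2500) − 1)/(1) = 65/1554 ≈ 4.1828%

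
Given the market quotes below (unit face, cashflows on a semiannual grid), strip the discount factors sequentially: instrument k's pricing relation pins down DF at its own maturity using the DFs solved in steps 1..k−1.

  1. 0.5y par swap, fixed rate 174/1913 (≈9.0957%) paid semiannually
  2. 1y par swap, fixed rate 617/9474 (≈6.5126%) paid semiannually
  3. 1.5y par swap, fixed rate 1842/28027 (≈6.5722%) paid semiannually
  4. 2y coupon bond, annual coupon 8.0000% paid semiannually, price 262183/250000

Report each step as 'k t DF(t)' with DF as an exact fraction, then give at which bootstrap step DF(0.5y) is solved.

1 1/2 1913/2000
2 1 9383/10000
3 3/2 9079/10000
4 2 4503/5000
DF(0.5y) is solved at step 1

step 1 [0.5y] swap r/2=87/1913: DF=(1 − 87/1913·(0))/(1+87/1913) = 1913/2000 ≈ 0.956500
step 2 [1y] swap r/2=617/18948: DF=(1 − 617/18948·(0.956500))/(1+617/18948) = 9383/10000 ≈ 0.938300
step 3 [1.5y] swap r/2=921/28027: DF=(1 − 921/28027·(0.956500+0.938300))/(1+921/28027) = 9079/10000 ≈ 0.907900
step 4 [2y] bond c/2=1/25: DF=(262183/250000 − 1/25·(0.956500+0.938300+0.907900))/(1+1/25) = 4503/5000 ≈ 0.900600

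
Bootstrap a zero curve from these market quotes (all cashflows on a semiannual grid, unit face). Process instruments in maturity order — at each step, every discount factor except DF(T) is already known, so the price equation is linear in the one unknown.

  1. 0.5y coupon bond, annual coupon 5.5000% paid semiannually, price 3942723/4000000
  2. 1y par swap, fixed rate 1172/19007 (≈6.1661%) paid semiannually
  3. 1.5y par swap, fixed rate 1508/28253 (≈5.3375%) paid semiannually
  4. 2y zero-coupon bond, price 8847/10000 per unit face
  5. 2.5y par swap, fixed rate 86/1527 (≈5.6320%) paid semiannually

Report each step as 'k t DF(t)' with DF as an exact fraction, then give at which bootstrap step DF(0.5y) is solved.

step 1 [0.5y] bond c/2=11/400: DF=(3942723/4000000 − 11/400·(0))/(1+11/400) = 9593/10000 ≈ 0.959300
step 2 [1y] swap r/2=586/19007: DF=(1 − 586/19007·(0.959300))/(1+586/19007) = 4707/5000 ≈ 0.941400
step 3 [1.5y] swap r/2=754/28253: DF=(1 − 754/28253·(0.959300+0.941400))/(1+754/28253) = 4623/5000 ≈ 0.924600
step 4 [2y] zero: DF = P = 8847/10000 ≈ 0.884700
step 5 [2.5y] swap r/2=43/1527: DF=(1 − 43/1527·(0.959300+0.941400+0.924600+0.884700))/(1+43/1527) = 871/1000 ≈ 0.871000

1 1/2 9593/10000
2 1 4707/5000
3 3/2 4623/5000
4 2 8847/10000
5 5/2 871/1000
DF(0.5y) is solved at step 1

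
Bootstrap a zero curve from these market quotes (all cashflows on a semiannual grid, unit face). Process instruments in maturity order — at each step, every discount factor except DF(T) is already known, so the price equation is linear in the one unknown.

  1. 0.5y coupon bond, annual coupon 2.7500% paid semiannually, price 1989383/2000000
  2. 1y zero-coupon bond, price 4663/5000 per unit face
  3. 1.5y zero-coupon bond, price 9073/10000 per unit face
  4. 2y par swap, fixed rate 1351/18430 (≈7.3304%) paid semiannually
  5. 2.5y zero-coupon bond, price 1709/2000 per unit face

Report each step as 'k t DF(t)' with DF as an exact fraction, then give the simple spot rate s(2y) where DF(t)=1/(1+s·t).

step 1 [0.5y] bond c/2=11/800: DF=(1989383/2000000 − 11/800·(0))/(1+11/800) = 2453/2500 ≈ 0.981200
step 2 [1y] zero: DF = P = 4663/5000 ≈ 0.932600
step 3 [1.5y] zero: DF = P = 9073/10000 ≈ 0.907300
step 4 [2y] swap r/2=1351/36860: DF=(1 − 1351/36860·(0.981200+0.932600+0.907300))/(1+1351/36860) = 8649/10000 ≈ 0.864900
step 5 [2.5y] zero: DF = P = 1709/2000 ≈ 0.854500

1 1/2 2453/2500
2 1 4663/5000
3 3/2 9073/10000
4 2 8649/10000
5 5/2 1709/2000
s(2y) = (1/(8649/10000) − 1)/(2) = 1351/17298 ≈ 7.8102%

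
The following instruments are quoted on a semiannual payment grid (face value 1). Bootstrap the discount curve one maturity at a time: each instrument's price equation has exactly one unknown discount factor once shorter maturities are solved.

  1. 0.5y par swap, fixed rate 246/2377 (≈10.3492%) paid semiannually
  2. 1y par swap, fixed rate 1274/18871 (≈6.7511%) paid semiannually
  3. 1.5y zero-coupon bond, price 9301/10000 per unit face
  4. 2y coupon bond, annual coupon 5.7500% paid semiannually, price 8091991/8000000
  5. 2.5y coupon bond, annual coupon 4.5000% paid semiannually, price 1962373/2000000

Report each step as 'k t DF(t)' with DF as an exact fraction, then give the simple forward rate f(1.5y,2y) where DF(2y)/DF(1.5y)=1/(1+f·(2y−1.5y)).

step 1 [0.5y] swap r/2=123/2377: DF=(1 − 123/2377·(0))/(1+123/2377) = 2377/2500 ≈ 0.950800
step 2 [1y] swap r/2=637/18871: DF=(1 − 637/18871·(0.950800))/(1+637/18871) = 9363/10000 ≈ 0.936300
step 3 [1.5y] zero: DF = P = 9301/10000 ≈ 0.930100
step 4 [2y] bond c/2=23/800: DF=(8091991/8000000 − 23/800·(0.950800+0.936300+0.930100))/(1+23/800) = 1809/2000 ≈ 0.904500
step 5 [2.5y] bond c/2=9/400: DF=(1962373/2000000 − 9/400·(0.950800+0.936300+0.930100+0.904500))/(1+9/400) = 8777/10000 ≈ 0.877700

1 1/2 2377/2500
2 1 9363/10000
3 3/2 9301/10000
4 2 1809/2000
5 5/2 8777/10000
f(1.5y,2y) = ((9301/10000)/(1809/2000) − 1)/(1/2) = 512/9045 ≈ 5.6606%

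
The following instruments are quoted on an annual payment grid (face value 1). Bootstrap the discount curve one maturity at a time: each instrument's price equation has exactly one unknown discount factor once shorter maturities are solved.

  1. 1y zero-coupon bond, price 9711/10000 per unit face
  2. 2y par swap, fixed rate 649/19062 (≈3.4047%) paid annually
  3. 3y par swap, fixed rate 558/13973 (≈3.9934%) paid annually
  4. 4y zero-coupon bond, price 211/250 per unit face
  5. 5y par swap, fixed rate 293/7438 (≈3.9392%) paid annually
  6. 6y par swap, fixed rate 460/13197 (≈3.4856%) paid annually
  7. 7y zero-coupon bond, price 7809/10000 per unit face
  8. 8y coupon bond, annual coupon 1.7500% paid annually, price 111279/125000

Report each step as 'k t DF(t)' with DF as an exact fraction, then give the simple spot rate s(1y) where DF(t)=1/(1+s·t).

1 1 9711/10000
2 2 9351/10000
3 3 2221/2500
4 4 211/250
5 5 4121/5000
6 6 102/125
7 7 7809/10000
8 8 7707/10000
s(1y) = (1/(9711/10000) − 1)/(1) = 289/9711 ≈ 2.9760%

step 1 [1y] zero: DF = P = 9711/10000 ≈ 0.971100
step 2 [2y] swap r/1=649/19062: DF=(1 − 649/19062·(0.971100))/(1+649/19062) = 9351/10000 ≈ 0.935100
step 3 [3y] swap r/1=558/13973: DF=(1 − 558/13973·(0.971100+0.935100))/(1+558/13973) = 2221/2500 ≈ 0.888400
step 4 [4y] zero: DF = P = 211/250 ≈ 0.844000
step 5 [5y] swap r/1=293/7438: DF=(1 − 293/7438·(0.971100+0.935100+0.888400+0.844000))/(1+293/7438) = 4121/5000 ≈ 0.824200
step 6 [6y] swap r/1=460/13197: DF=(1 − 460/13197·(0.971100+0.935100+0.888400+0.844000+0.824200))/(1+460/13197) = 102/125 ≈ 0.816000
step 7 [7y] zero: DF = P = 7809/10000 ≈ 0.780900
step 8 [8y] bond c/1=7/400: DF=(111279/125000 − 7/400·(0.971100+0.935100+0.888400+0.844000+0.824200+0.816000+0.780900))/(1+7/400) = 7707/10000 ≈ 0.770700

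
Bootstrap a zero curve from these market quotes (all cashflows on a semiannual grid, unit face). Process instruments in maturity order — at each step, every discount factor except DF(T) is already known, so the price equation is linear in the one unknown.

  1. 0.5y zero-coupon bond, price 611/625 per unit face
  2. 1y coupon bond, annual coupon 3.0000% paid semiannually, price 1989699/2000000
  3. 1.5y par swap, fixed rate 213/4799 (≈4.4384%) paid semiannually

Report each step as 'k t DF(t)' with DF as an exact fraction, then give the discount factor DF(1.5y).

1 1/2 611/625
2 1 9657/10000
3 3/2 9361/10000
DF(1.5y) = 9361/10000 ≈ 0.936100

step 1 [0.5y] zero: DF = P = 611/625 ≈ 0.977600
step 2 [1y] bond c/2=3/200: DF=(1989699/2000000 − 3/200·(0.977600))/(1+3/200) = 9657/10000 ≈ 0.965700
step 3 [1.5y] swap r/2=213/9598: DF=(1 − 213/9598·(0.977600+0.965700))/(1+213/9598) = 9361/10000 ≈ 0.936100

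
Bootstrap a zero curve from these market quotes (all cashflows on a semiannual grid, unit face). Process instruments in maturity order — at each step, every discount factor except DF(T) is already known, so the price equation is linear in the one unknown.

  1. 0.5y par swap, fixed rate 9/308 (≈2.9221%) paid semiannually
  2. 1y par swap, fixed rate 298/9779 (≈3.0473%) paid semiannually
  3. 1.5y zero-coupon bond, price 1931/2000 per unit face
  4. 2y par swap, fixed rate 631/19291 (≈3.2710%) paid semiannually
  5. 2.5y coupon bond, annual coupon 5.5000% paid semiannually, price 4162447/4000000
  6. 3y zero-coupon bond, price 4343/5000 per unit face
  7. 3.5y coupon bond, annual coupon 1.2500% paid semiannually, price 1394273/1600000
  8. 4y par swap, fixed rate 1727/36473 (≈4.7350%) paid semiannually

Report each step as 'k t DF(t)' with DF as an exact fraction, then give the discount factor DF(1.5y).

step 1 [0.5y] swap r/2=9/616: DF=(1 − 9/616·(0))/(1+9/616) = 616/625 ≈ 0.985600
step 2 [1y] swap r/2=149/9779: DF=(1 − 149/9779·(0.985600))/(1+149/9779) = 4851/5000 ≈ 0.970200
step 3 [1.5y] zero: DF = P = 1931/2000 ≈ 0.965500
step 4 [2y] swap r/2=631/38582: DF=(1 − 631/38582·(0.985600+0.970200+0.965500))/(1+631/38582) = 9369/10000 ≈ 0.936900
step 5 [2.5y] bond c/2=11/400: DF=(4162447/4000000 − 11/400·(0.985600+0.970200+0.965500+0.936900))/(1+11/400) = 1819/2000 ≈ 0.909500
step 6 [3y] zero: DF = P = 4343/5000 ≈ 0.868600
step 7 [3.5y] bond c/2=1/160: DF=(1394273/1600000 − 1/160·(0.985600+0.970200+0.965500+0.936900+0.909500+0.868600))/(1+1/160) = 831/1000 ≈ 0.831000
step 8 [4y] swap r/2=1727/72946: DF=(1 − 1727/72946·(0.985600+0.970200+0.965500+0.936900+0.909500+0.868600+0.831000))/(1+1727/72946) = 8273/10000 ≈ 0.827300

1 1/2 616/625
2 1 4851/5000
3 3/2 1931/2000
4 2 9369/10000
5 5/2 1819/2000
6 3 4343/5000
7 7/2 831/1000
8 4 8273/10000
DF(1.5y) = 1931/2000 ≈ 0.965500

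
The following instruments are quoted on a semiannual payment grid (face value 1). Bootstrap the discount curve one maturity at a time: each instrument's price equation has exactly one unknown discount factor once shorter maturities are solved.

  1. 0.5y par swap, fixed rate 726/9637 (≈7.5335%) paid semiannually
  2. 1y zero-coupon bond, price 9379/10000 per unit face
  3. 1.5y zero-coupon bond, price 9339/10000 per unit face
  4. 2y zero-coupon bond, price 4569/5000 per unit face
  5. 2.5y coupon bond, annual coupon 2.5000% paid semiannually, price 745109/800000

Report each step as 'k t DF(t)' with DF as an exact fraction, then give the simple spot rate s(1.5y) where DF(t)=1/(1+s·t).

step 1 [0.5y] swap r/2=363/9637: DF=(1 − 363/9637·(0))/(1+363/9637) = 9637/10000 ≈ 0.963700
step 2 [1y] zero: DF = P = 9379/10000 ≈ 0.937900
step 3 [1.5y] zero: DF = P = 9339/10000 ≈ 0.933900
step 4 [2y] zero: DF = P = 4569/5000 ≈ 0.913800
step 5 [2.5y] bond c/2=1/80: DF=(745109/800000 − 1/80·(0.963700+0.937900+0.933900+0.913800))/(1+1/80) = 546/625 ≈ 0.873600

1 1/2 9637/10000
2 1 9379/10000
3 3/2 9339/10000
4 2 4569/5000
5 5/2 546/625
s(1.5y) = (1/(9339/10000) − 1)/(3/2) = 1322/28017 ≈ 4.7186%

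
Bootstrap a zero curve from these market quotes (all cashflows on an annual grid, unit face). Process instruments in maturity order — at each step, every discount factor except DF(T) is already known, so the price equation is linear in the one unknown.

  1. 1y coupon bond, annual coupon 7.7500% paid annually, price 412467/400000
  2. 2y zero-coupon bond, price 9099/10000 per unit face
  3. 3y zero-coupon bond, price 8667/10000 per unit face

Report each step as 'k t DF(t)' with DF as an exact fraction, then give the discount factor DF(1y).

1 1 957/1000
2 2 9099/10000
3 3 8667/10000
DF(1y) = 957/1000 ≈ 0.957000

step 1 [1y] bond c/1=31/400: DF=(412467/400000 − 31/400·(0))/(1+31/400) = 957/1000 ≈ 0.957000
step 2 [2y] zero: DF = P = 9099/10000 ≈ 0.909900
step 3 [3y] zero: DF = P = 8667/10000 ≈ 0.866700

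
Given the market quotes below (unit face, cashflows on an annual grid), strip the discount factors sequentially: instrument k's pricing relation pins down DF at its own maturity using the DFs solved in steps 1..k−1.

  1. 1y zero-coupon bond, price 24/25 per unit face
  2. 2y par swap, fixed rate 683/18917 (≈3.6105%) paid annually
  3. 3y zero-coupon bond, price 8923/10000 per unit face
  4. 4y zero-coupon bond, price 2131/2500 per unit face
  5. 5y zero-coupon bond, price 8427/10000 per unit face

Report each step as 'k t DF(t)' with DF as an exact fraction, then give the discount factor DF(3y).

step 1 [1y] zero: DF = P = 24/25 ≈ 0.960000
step 2 [2y] swap r/1=683/18917: DF=(1 − 683/18917·(0.960000))/(1+683/18917) = 9317/10000 ≈ 0.931700
step 3 [3y] zero: DF = P = 8923/10000 ≈ 0.892300
step 4 [4y] zero: DF = P = 2131/2500 ≈ 0.852400
step 5 [5y] zero: DF = P = 8427/10000 ≈ 0.842700

1 1 24/25
2 2 9317/10000
3 3 8923/10000
4 4 2131/2500
5 5 8427/10000
DF(3y) = 8923/10000 ≈ 0.892300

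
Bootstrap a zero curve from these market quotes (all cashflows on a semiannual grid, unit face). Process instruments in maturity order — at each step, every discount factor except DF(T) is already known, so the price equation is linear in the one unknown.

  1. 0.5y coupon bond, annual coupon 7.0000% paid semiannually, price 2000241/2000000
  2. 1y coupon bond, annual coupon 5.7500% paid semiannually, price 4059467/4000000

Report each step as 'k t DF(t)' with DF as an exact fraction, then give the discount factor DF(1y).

step 1 [0.5y] bond c/2=7/200: DF=(2000241/2000000 − 7/200·(0))/(1+7/200) = 9663/10000 ≈ 0.966300
step 2 [1y] bond c/2=23/800: DF=(4059467/4000000 − 23/800·(0.966300))/(1+23/800) = 1919/2000 ≈ 0.959500

1 1/2 9663/10000
2 1 1919/2000
DF(1y) = 1919/2000 ≈ 0.959500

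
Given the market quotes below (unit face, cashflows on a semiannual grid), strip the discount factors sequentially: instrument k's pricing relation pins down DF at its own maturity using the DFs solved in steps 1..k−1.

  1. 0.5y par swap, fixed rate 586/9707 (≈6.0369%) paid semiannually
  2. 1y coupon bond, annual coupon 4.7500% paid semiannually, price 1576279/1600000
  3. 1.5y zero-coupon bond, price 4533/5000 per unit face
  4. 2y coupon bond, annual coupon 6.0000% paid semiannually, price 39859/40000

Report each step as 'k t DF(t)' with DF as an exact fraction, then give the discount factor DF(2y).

1 1/2 9707/10000
2 1 4699/5000
3 3/2 4533/5000
4 2 4427/5000
DF(2y) = 4427/5000 ≈ 0.885400

step 1 [0.5y] swap r/2=293/9707: DF=(1 − 293/9707·(0))/(1+293/9707) = 9707/10000 ≈ 0.970700
step 2 [1y] bond c/2=19/800: DF=(1576279/1600000 − 19/800·(0.970700))/(1+19/800) = 4699/5000 ≈ 0.939800
step 3 [1.5y] zero: DF = P = 4533/5000 ≈ 0.906600
step 4 [2y] bond c/2=3/100: DF=(39859/40000 − 3/100·(0.970700+0.939800+0.906600))/(1+3/100) = 4427/5000 ≈ 0.885400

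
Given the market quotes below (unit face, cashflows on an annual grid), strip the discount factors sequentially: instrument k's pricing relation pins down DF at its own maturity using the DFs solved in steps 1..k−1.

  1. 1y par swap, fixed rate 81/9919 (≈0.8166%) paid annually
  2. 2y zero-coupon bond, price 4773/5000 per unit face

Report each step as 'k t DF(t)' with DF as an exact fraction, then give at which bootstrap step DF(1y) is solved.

1 1 9919/10000
2 2 4773/5000
DF(1y) is solved at step 1

step 1 [1y] swap r/1=81/9919: DF=(1 − 81/9919·(0))/(1+81/9919) = 9919/10000 ≈ 0.991900
step 2 [2y] zero: DF = P = 4773/5000 ≈ 0.954600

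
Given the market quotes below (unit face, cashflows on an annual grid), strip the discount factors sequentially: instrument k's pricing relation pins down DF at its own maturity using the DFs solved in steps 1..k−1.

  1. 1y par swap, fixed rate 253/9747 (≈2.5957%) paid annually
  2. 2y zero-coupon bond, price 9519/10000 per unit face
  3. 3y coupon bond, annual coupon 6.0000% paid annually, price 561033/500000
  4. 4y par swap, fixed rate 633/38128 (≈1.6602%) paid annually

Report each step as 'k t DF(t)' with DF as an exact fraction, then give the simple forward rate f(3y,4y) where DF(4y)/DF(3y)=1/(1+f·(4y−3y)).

step 1 [1y] swap r/1=253/9747: DF=(1 − 253/9747·(0))/(1+253/9747) = 9747/10000 ≈ 0.974700
step 2 [2y] zero: DF = P = 9519/10000 ≈ 0.951900
step 3 [3y] bond c/1=3/50: DF=(561033/500000 − 3/50·(0.974700+0.951900))/(1+3/50) = 1899/2000 ≈ 0.949500
step 4 [4y] swap r/1=633/38128: DF=(1 − 633/38128·(0.974700+0.951900+0.949500))/(1+633/38128) = 9367/10000 ≈ 0.936700

1 1 9747/10000
2 2 9519/10000
3 3 1899/2000
4 4 9367/10000
f(3y,4y) = ((1899/2000)/(9367/10000) − 1)/(1) = 128/9367 ≈ 1.3665%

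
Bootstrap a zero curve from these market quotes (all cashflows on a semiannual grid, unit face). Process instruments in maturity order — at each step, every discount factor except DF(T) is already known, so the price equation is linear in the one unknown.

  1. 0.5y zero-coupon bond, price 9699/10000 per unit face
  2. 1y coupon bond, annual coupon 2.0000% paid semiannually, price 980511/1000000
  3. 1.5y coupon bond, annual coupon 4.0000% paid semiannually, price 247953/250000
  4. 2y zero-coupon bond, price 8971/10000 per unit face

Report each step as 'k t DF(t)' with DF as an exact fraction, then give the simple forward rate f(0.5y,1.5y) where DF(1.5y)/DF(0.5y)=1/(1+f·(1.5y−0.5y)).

step 1 [0.5y] zero: DF = P = 9699/10000 ≈ 0.969900
step 2 [1y] bond c/2=1/100: DF=(980511/1000000 − 1/100·(0.969900))/(1+1/100) = 2403/2500 ≈ 0.961200
step 3 [1.5y] bond c/2=1/50: DF=(247953/250000 − 1/50·(0.969900+0.961200))/(1+1/50) = 1869/2000 ≈ 0.934500
step 4 [2y] zero: DF = P = 8971/10000 ≈ 0.897100

1 1/2 9699/10000
2 1 2403/2500
3 3/2 1869/2000
4 2 8971/10000
f(0.5y,1.5y) = ((9699/10000)/(1869/2000) − 1)/(1) = 118/3115 ≈ 3.7881%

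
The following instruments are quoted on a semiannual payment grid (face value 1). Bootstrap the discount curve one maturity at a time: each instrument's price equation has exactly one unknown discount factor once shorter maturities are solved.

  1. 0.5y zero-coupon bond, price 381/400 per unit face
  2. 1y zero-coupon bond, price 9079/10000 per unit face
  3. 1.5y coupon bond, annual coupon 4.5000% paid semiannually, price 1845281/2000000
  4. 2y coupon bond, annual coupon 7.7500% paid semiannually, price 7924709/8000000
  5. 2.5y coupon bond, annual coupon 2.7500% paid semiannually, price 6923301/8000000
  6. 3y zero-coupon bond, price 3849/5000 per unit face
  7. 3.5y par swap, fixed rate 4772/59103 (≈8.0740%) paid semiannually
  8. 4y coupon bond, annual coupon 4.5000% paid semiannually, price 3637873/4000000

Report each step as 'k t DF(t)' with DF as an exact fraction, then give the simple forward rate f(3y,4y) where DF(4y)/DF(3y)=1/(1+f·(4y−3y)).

1 1/2 381/400
2 1 9079/10000
3 3/2 4307/5000
4 2 8521/10000
5 5/2 2013/2500
6 3 3849/5000
7 7/2 3807/5000
8 4 3797/5000
f(3y,4y) = ((3849/5000)/(3797/5000) − 1)/(1) = 52/3797 ≈ 1.3695%

step 1 [0.5y] zero: DF = P = 381/400 ≈ 0.952500
step 2 [1y] zero: DF = P = 9079/10000 ≈ 0.907900
step 3 [1.5y] bond c/2=9/400: DF=(1845281/2000000 − 9/400·(0.952500+0.907900))/(1+9/400) = 4307/5000 ≈ 0.861400
step 4 [2y] bond c/2=31/800: DF=(7924709/8000000 − 31/800·(0.952500+0.907900+0.861400))/(1+31/800) = 8521/10000 ≈ 0.852100
step 5 [2.5y] bond c/2=11/800: DF=(6923301/8000000 − 11/800·(0.952500+0.907900+0.861400+0.852100))/(1+11/800) = 2013/2500 ≈ 0.805200
step 6 [3y] zero: DF = P = 3849/5000 ≈ 0.769800
step 7 [3.5y] swap r/2=2386/59103: DF=(1 − 2386/59103·(0.952500+0.907900+0.861400+0.852100+0.805200+0.769800))/(1+2386/59103) = 3807/5000 ≈ 0.761400
step 8 [4y] bond c/2=9/400: DF=(3637873/4000000 − 9/400·(0.952500+0.907900+0.861400+0.852100+0.805200+0.769800+0.761400))/(1+9/400) = 3797/5000 ≈ 0.759400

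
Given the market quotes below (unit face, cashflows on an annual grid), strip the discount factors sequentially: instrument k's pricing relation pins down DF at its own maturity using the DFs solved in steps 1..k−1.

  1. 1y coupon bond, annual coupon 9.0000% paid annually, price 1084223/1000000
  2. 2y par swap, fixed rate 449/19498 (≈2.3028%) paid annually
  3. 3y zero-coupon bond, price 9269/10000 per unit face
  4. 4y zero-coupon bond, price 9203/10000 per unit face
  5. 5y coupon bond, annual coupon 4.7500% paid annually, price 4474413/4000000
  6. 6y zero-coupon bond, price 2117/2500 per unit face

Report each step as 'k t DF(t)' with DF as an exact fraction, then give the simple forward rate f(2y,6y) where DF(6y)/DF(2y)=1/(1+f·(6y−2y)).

step 1 [1y] bond c/1=9/100: DF=(1084223/1000000 − 9/100·(0))/(1+9/100) = 9947/10000 ≈ 0.994700
step 2 [2y] swap r/1=449/19498: DF=(1 − 449/19498·(0.994700))/(1+449/19498) = 9551/10000 ≈ 0.955100
step 3 [3y] zero: DF = P = 9269/10000 ≈ 0.926900
step 4 [4y] zero: DF = P = 9203/10000 ≈ 0.920300
step 5 [5y] bond c/1=19/400: DF=(4474413/4000000 − 19/400·(0.994700+0.955100+0.926900+0.920300))/(1+19/400) = 8957/10000 ≈ 0.895700
step 6 [6y] zero: DF = P = 2117/2500 ≈ 0.846800

1 1 9947/10000
2 2 9551/10000
3 3 9269/10000
4 4 9203/10000
5 5 8957/10000
6 6 2117/2500
f(2y,6y) = ((9551/10000)/(2117/2500) − 1)/(4) = 1083/33872 ≈ 3.1973%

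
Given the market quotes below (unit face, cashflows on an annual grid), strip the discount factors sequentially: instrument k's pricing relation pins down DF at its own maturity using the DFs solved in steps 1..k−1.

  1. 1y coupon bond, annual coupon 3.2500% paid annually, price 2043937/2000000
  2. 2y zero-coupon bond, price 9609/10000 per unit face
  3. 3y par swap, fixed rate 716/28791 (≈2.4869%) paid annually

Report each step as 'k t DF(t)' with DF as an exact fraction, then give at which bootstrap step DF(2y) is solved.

1 1 4949/5000
2 2 9609/10000
3 3 2321/2500
DF(2y) is solved at step 2

step 1 [1y] bond c/1=13/400: DF=(2043937/2000000 − 13/400·(0))/(1+13/400) = 4949/5000 ≈ 0.989800
step 2 [2y] zero: DF = P = 9609/10000 ≈ 0.960900
step 3 [3y] swap r/1=716/28791: DF=(1 − 716/28791·(0.989800+0.960900))/(1+716/28791) = 2321/2500 ≈ 0.928400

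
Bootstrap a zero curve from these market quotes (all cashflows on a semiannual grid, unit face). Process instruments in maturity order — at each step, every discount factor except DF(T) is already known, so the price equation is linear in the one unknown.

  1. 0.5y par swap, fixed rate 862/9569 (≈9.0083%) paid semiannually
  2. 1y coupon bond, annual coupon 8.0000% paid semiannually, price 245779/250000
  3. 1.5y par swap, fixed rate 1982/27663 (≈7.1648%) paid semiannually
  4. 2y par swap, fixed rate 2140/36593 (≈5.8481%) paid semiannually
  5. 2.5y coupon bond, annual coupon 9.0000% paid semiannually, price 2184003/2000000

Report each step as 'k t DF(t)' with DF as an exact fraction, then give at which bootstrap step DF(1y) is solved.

1 1/2 9569/10000
2 1 1817/2000
3 3/2 9009/10000
4 2 893/1000
5 5/2 4437/5000
DF(1y) is solved at step 2

step 1 [0.5y] swap r/2=431/9569: DF=(1 − 431/9569·(0))/(1+431/9569) = 9569/10000 ≈ 0.956900
step 2 [1y] bond c/2=1/25: DF=(245779/250000 − 1/25·(0.956900))/(1+1/25) = 1817/2000 ≈ 0.908500
step 3 [1.5y] swap r/2=991/27663: DF=(1 − 991/27663·(0.956900+0.908500))/(1+991/27663) = 9009/10000 ≈ 0.900900
step 4 [2y] swap r/2=1070/36593: DF=(1 − 1070/36593·(0.956900+0.908500+0.900900))/(1+1070/36593) = 893/1000 ≈ 0.893000
step 5 [2.5y] bond c/2=9/200: DF=(2184003/2000000 − 9/200·(0.956900+0.908500+0.900900+0.893000))/(1+9/200) = 4437/5000 ≈ 0.887400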